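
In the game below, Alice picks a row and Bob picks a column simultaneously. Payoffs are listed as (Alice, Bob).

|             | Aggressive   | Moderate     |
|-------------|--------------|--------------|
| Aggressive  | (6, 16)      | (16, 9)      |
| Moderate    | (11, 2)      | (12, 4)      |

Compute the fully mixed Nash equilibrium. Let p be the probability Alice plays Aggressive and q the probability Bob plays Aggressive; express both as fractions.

p = 2/9, q = 4/9

Each player's mixing probability is pinned down by making the *other* player indifferent.
Bob indifferent between Aggressive and Moderate: p·16 + (1−p)·2 = p·9 + (1−p)·4 ⟹ 2 + 14p = 4 + 5p ⟹ p = 2/9.
Alice indifferent between Aggressive and Moderate: q·6 + (1−q)·16 = q·11 + (1−q)·12 ⟹ 16 + (-10)q = 12 + (-1)q ⟹ q = 4/9.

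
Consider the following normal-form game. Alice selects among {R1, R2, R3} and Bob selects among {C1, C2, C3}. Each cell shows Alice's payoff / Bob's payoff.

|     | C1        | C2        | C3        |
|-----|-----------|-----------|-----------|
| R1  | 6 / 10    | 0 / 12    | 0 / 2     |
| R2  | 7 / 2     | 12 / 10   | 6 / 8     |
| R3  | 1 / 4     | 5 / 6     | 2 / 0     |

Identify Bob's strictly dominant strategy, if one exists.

A strategy is strictly dominant if it gives Bob a strictly higher payoff than every other strategy, against every choice by the opponent.
C2 strictly dominates: vs R1: 12 > each of {10, 2}; vs R2: 10 > each of {2, 8}; vs R3: 6 > each of {4, 0}.

C2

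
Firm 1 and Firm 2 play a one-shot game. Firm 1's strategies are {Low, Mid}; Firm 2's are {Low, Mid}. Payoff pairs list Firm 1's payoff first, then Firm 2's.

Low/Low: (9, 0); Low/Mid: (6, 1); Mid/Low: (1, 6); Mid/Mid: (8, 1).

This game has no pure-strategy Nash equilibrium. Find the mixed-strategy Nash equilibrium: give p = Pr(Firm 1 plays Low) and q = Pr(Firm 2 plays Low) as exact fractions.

p = 5/6, q = 1/5

In a mixed NE each player is indifferent between their pure strategies, so the opponent's mix sets the indifference.
Firm 2 indifferent between Low and Mid: p·0 + (1−p)·6 = p·1 + (1−p)·1 ⟹ 6 + (-6)p = 1 + 0p ⟹ p = 5/6.
Firm 1 indifferent between Low and Mid: q·9 + (1−q)·6 = q·1 + (1−q)·8 ⟹ 6 + 3q = 8 + (-7)q ⟹ q = 1/5.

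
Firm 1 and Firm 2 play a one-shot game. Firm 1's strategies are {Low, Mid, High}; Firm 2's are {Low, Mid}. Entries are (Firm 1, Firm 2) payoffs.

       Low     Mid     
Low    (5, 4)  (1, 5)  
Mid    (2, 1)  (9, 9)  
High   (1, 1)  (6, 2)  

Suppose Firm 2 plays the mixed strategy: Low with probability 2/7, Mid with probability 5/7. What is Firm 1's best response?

Compute Firm 1's expected payoff from each pure strategy against the given mix.
Low: (2/7)·5 + (5/7)·1 = 15/7
Mid: (2/7)·2 + (5/7)·9 = 7
High: (2/7)·1 + (5/7)·6 = 32/7
Highest expected payoff is 7, from Mid.

Mid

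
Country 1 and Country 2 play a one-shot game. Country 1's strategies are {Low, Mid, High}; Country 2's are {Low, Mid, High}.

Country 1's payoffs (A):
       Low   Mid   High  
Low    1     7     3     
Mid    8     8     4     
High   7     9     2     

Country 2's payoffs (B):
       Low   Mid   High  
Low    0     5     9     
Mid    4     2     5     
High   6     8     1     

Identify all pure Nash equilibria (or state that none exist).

A profile is a Nash equilibrium when each player is best-responding to the other.
Country 1's best responses — vs Low: Mid (payoff 8); vs Mid: High (payoff 9); vs High: Mid (payoff 4).
Country 2's best responses — vs Low: High (payoff 9); vs Mid: High (payoff 5); vs High: Mid (payoff 8).
Mutual best responses occur at (Mid, High) and (High, Mid); at each, neither player gains by switching.

(Mid, High) and (High, Mid)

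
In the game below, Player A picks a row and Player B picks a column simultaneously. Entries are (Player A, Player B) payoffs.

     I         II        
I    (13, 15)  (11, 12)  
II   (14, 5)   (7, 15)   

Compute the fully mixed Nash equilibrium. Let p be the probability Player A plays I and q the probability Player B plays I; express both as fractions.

p = 10/13, q = 4/5

Each player's mixing probability is pinned down by making the *other* player indifferent.
Player B indifferent between I and II: p·15 + (1−p)·5 = p·12 + (1−p)·15 ⟹ 5 + 10p = 15 + (-3)p ⟹ p = 10/13.
Player A indifferent between I and II: q·13 + (1−q)·11 = q·14 + (1−q)·7 ⟹ 11 + 2q = 7 + 7q ⟹ q = 4/5.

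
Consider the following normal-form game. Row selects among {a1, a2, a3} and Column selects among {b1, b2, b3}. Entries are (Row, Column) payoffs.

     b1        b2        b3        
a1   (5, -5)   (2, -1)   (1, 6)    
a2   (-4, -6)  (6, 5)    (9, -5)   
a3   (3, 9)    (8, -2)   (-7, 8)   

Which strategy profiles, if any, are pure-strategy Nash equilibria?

None

Check mutual best responses: a cell is a NE iff neither player can gain by unilaterally deviating.
Row's best responses — vs b1: a1 (payoff 5); vs b2: a3 (payoff 8); vs b3: a2 (payoff 9).
Column's best responses — vs a1: b3 (payoff 6); vs a2: b2 (payoff 5); vs a3: b1 (payoff 9).
No cell has both players best-responding. For instance, Row's best reply to b2 is a3, but against a3 Column prefers b1 over b2.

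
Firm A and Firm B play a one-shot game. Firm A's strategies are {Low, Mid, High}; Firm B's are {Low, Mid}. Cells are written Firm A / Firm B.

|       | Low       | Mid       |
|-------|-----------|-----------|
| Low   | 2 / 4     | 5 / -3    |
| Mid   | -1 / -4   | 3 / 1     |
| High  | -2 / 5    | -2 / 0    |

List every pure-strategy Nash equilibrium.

A profile is a Nash equilibrium when each player is best-responding to the other.
Firm A's best responses — vs Low: Low (payoff 2); vs Mid: Low (payoff 5).
Firm B's best responses — vs Low: Low (payoff 4); vs Mid: Mid (payoff 1); vs High: Low (payoff 5).
The only mutual best response is (Low, Low); neither player gains by switching there.

(Low, Low)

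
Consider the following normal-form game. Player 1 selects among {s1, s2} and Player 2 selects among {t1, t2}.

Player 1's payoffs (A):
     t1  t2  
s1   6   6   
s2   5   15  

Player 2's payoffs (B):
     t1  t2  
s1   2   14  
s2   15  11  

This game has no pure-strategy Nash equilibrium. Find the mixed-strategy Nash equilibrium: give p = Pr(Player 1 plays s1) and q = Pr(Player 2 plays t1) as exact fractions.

In a mixed NE each player is indifferent between their pure strategies, so the opponent's mix sets the indifference.
Player 2 indifferent between t1 and t2: p·2 + (1−p)·15 = p·14 + (1−p)·11 ⟹ 15 + (-13)p = 11 + 3p ⟹ p = 1/4.
Player 1 indifferent between s1 and s2: q·6 + (1−q)·6 = q·5 + (1−q)·15 ⟹ 6 + 0q = 15 + (-10)q ⟹ q = 9/10.

p = 1/4, q = 9/10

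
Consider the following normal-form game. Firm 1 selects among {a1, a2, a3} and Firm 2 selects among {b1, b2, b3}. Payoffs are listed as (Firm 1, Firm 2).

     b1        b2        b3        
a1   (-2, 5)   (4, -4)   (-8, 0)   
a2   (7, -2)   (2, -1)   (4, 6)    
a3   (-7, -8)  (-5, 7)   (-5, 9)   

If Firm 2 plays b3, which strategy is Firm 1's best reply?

a2

With Firm 2 fixed at b3, Firm 1's payoffs are: a1 → -8, a2 → 4, a3 → -5.
The maximum is 4, achieved by a2.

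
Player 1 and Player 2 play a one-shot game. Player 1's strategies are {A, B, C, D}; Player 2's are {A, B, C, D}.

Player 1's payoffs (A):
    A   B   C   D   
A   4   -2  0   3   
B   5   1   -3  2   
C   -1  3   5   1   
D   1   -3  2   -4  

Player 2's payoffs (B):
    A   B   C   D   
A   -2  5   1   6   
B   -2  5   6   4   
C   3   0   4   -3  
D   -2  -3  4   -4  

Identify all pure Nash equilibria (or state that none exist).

A profile is a Nash equilibrium when each player is best-responding to the other.
Player 1's best responses — vs A: B (payoff 5); vs B: C (payoff 3); vs C: C (payoff 5); vs D: A (payoff 3).
Player 2's best responses — vs A: D (payoff 6); vs B: C (payoff 6); vs C: C (payoff 4); vs D: C (payoff 4).
Mutual best responses occur at (A, D) and (C, C); at each, neither player gains by switching.

(A, D) and (C, C)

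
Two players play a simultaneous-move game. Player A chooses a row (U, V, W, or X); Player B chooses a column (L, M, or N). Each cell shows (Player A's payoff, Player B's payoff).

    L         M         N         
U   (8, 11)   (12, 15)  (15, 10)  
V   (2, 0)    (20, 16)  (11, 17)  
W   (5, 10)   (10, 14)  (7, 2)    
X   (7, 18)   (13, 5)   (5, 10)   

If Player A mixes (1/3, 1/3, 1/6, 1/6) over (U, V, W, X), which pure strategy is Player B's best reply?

M

Player B's best reply maximizes expected payoff against the mix.
L: (1/3)·11 + (1/3)·0 + (1/6)·10 + (1/6)·18 = 25/3
M: (1/3)·15 + (1/3)·16 + (1/6)·14 + (1/6)·5 = 27/2
N: (1/3)·10 + (1/3)·17 + (1/6)·2 + (1/6)·10 = 11
Highest expected payoff is 27/2, from M.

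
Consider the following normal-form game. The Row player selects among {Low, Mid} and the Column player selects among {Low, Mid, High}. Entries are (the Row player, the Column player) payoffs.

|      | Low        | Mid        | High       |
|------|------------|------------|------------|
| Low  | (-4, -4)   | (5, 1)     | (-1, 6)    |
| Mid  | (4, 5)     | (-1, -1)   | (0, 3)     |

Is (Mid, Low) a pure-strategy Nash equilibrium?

Yes

Holding the Column player at Low: the Row player gets 4 from Mid, versus -4 from Low. No profitable deviation for the Row player.
Holding the Row player at Mid: the Column player gets 5 from Low, versus -1 from Mid, 3 from High. No profitable deviation for the Column player either.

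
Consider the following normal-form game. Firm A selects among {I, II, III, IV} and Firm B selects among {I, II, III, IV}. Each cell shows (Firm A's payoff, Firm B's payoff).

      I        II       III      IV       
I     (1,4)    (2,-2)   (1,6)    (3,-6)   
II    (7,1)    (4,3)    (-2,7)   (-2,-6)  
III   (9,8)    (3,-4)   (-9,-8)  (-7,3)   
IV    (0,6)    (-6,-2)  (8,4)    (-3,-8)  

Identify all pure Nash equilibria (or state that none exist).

(III, I)

A profile is a Nash equilibrium when each player is best-responding to the other.
Firm A's best responses — vs I: III (payoff 9); vs II: II (payoff 4); vs III: IV (payoff 8); vs IV: I (payoff 3).
Firm B's best responses — vs I: III (payoff 6); vs II: III (payoff 7); vs III: I (payoff 8); vs IV: I (payoff 6).
The only mutual best response is (III, I); neither player gains by switching there.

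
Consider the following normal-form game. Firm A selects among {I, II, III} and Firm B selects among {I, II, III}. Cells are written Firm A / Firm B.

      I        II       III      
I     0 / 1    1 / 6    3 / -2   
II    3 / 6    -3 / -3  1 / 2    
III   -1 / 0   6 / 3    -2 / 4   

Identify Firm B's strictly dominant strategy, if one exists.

A strategy is strictly dominant if it gives Firm B a strictly higher payoff than every other strategy, against every choice by the opponent.
I is not dominant: against I, II gives 6 > 1.
II is not dominant: against II, I gives 6 > -3.
III is not dominant: against I, I gives 1 > -2.
No single strategy is best against every opponent action.

No strictly dominant strategy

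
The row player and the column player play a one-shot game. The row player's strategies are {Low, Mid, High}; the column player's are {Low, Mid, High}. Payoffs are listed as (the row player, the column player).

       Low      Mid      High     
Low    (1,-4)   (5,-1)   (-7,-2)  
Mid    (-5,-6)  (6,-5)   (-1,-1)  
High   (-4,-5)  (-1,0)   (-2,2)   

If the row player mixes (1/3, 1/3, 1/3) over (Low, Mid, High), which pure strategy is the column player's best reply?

High

Compute the column player's expected payoff from each pure strategy against the given mix.
Low: (1/3)·(-4) + (1/3)·(-6) + (1/3)·(-5) = -5
Mid: (1/3)·(-1) + (1/3)·(-5) + (1/3)·0 = -2
High: (1/3)·(-2) + (1/3)·(-1) + (1/3)·2 = -1/3
Highest expected payoff is -1/3, from High.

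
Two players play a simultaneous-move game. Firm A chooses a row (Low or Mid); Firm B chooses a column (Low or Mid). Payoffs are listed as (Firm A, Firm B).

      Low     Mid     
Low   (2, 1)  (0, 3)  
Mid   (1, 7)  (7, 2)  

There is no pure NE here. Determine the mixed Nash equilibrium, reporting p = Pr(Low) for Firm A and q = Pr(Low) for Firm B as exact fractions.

In a mixed NE each player is indifferent between their pure strategies, so the opponent's mix sets the indifference.
Firm B indifferent between Low and Mid: p·1 + (1−p)·7 = p·3 + (1−p)·2 ⟹ 7 + (-6)p = 2 + 1p ⟹ p = 5/7.
Firm A indifferent between Low and Mid: q·2 + (1−q)·0 = q·1 + (1−q)·7 ⟹ 0 + 2q = 7 + (-6)q ⟹ q = 7/8.

p = 5/7, q = 7/8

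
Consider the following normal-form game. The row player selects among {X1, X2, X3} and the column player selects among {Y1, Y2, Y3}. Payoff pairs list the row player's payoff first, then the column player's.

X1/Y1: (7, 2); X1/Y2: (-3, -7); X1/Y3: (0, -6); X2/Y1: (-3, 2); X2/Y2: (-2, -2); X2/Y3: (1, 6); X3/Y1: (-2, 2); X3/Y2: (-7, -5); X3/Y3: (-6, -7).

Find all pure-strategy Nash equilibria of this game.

Check mutual best responses: a cell is a NE iff neither player can gain by unilaterally deviating.
The row player's best responses — vs Y1: X1 (payoff 7); vs Y2: X2 (payoff -2); vs Y3: X2 (payoff 1).
The column player's best responses — vs X1: Y1 (payoff 2); vs X2: Y3 (payoff 6); vs X3: Y1 (payoff 2).
Mutual best responses occur at (X1, Y1) and (X2, Y3); at each, neither player gains by switching.

(X1, Y1) and (X2, Y3)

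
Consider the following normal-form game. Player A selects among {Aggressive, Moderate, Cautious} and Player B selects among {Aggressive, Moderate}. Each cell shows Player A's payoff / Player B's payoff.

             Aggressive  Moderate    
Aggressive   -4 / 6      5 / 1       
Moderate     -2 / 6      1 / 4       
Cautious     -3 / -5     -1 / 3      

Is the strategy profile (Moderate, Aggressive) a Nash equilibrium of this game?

Holding Player B at Aggressive: Player A gets -2 from Moderate, versus -4 from Aggressive, -3 from Cautious. No profitable deviation for Player A.
Holding Player A at Moderate: Player B gets 6 from Aggressive, versus 4 from Moderate. No profitable deviation for Player B either.

Yes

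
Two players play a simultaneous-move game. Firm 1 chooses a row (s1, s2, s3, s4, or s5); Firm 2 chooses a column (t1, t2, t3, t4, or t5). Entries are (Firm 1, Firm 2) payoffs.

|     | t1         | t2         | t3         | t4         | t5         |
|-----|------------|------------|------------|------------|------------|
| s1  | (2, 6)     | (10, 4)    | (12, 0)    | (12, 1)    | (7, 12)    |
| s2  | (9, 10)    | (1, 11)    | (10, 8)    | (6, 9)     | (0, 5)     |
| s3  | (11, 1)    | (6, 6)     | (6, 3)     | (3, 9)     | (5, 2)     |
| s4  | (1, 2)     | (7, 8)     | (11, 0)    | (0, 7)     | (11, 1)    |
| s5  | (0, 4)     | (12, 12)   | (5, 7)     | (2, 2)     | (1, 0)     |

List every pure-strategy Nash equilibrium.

A profile is a Nash equilibrium when each player is best-responding to the other.
Firm 1's best responses — vs t1: s3 (payoff 11); vs t2: s5 (payoff 12); vs t3: s1 (payoff 12); vs t4: s1 (payoff 12); vs t5: s4 (payoff 11).
Firm 2's best responses — vs s1: t5 (payoff 12); vs s2: t2 (payoff 11); vs s3: t4 (payoff 9); vs s4: t2 (payoff 8); vs s5: t2 (payoff 12).
The only mutual best response is (s5, t2); neither player gains by switching there.

(s5, t2)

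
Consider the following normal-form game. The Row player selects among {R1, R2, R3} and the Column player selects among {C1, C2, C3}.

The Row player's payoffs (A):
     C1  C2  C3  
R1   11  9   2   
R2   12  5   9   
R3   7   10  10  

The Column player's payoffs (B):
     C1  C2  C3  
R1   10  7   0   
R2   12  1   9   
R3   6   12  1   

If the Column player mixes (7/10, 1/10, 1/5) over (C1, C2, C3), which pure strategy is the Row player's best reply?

R2

Compute the Row player's expected payoff from each pure strategy against the given mix.
R1: (7/10)·11 + (1/10)·9 + (1/5)·2 = 9
R2: (7/10)·12 + (1/10)·5 + (1/5)·9 = 107/10
R3: (7/10)·7 + (1/10)·10 + (1/5)·10 = 79/10
Highest expected payoff is 107/10, from R2.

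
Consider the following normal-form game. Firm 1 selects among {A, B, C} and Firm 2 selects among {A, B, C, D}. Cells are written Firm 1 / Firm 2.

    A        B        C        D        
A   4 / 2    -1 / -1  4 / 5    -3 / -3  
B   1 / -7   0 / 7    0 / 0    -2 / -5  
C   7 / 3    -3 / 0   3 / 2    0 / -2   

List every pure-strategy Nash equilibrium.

Find each player's best response to every opponent strategy; NE are the intersections.
Firm 1's best responses — vs A: C (payoff 7); vs B: B (payoff 0); vs C: A (payoff 4); vs D: C (payoff 0).
Firm 2's best responses — vs A: C (payoff 5); vs B: B (payoff 7); vs C: A (payoff 3).
Mutual best responses occur at (A, C), (B, B), and (C, A); at each, neither player gains by switching.

(A, C), (B, B), and (C, A)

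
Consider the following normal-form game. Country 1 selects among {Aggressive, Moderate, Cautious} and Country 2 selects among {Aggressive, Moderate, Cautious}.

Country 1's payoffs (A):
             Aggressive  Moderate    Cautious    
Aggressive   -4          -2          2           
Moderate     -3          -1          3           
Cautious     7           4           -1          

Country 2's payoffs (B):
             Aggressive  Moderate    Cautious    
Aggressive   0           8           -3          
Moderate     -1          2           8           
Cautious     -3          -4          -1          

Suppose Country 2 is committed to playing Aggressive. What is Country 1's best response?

With Country 2 fixed at Aggressive, Country 1's payoffs are: Aggressive → -4, Moderate → -3, Cautious → 7.
The maximum is 7, achieved by Cautious.

Cautious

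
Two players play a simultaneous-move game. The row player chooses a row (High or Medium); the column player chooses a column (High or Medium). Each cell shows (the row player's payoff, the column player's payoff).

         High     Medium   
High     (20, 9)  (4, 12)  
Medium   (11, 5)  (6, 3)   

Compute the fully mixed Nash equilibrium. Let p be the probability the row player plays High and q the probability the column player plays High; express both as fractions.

p = 2/5, q = 2/11

Each player's mixing probability is pinned down by making the *other* player indifferent.
The column player indifferent between High and Medium: p·9 + (1−p)·5 = p·12 + (1−p)·3 ⟹ 5 + 4p = 3 + 9p ⟹ p = 2/5.
The row player indifferent between High and Medium: q·20 + (1−q)·4 = q·11 + (1−q)·6 ⟹ 4 + 16q = 6 + 5q ⟹ q = 2/11.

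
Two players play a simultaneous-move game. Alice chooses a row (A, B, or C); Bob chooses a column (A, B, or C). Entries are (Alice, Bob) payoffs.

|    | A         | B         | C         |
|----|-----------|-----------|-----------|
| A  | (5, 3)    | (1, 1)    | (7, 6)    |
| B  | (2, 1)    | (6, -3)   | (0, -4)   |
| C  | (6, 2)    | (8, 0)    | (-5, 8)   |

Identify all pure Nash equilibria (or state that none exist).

Find each player's best response to every opponent strategy; NE are the intersections.
Alice's best responses — vs A: C (payoff 6); vs B: C (payoff 8); vs C: A (payoff 7).
Bob's best responses — vs A: C (payoff 6); vs B: A (payoff 1); vs C: C (payoff 8).
The only mutual best response is (A, C); neither player gains by switching there.

(A, C)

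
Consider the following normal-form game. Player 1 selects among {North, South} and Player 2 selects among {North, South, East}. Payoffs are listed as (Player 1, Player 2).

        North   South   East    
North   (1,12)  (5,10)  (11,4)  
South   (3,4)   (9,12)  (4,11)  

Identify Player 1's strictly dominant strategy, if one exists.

None

A strategy is strictly dominant if it gives Player 1 a strictly higher payoff than every other strategy, against every choice by the opponent.
North is not dominant: against North, South gives 3 > 1.
South is not dominant: against East, North gives 11 > 4.
No single strategy is best against every opponent action.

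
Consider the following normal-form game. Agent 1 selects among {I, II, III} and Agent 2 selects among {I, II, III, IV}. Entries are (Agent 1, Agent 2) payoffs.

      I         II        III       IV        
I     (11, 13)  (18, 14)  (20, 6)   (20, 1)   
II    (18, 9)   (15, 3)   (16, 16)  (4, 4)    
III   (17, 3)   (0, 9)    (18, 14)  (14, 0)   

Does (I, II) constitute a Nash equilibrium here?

Holding Agent 2 at II: Agent 1 gets 18 from I, versus 15 from II, 0 from III. No profitable deviation for Agent 1.
Holding Agent 1 at I: Agent 2 gets 14 from II, versus 13 from I, 6 from III, 1 from IV. No profitable deviation for Agent 2 either.

Yes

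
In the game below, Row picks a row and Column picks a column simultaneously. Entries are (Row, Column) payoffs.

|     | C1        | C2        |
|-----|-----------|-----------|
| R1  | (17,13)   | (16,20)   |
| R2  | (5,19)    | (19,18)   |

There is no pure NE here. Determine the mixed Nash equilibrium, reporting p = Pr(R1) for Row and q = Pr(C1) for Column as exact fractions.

Each player's mixing probability is pinned down by making the *other* player indifferent.
Column indifferent between C1 and C2: p·13 + (1−p)·19 = p·20 + (1−p)·18 ⟹ 19 + (-6)p = 18 + 2p ⟹ p = 1/8.
Row indifferent between R1 and R2: q·17 + (1−q)·16 = q·5 + (1−q)·19 ⟹ 16 + 1q = 19 + (-14)q ⟹ q = 1/5.

p = 1/8, q = 1/5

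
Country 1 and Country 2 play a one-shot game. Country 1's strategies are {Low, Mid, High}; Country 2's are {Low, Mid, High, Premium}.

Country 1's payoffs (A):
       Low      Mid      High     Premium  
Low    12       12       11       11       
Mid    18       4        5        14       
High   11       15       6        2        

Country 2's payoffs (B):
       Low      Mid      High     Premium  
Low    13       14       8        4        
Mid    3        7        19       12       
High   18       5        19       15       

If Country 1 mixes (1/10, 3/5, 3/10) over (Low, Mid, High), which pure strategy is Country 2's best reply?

High

Country 2's best reply maximizes expected payoff against the mix.
Low: (1/10)·13 + (3/5)·3 + (3/10)·18 = 17/2
Mid: (1/10)·14 + (3/5)·7 + (3/10)·5 = 71/10
High: (1/10)·8 + (3/5)·19 + (3/10)·19 = 179/10
Premium: (1/10)·4 + (3/5)·12 + (3/10)·15 = 121/10
Highest expected payoff is 179/10, from High.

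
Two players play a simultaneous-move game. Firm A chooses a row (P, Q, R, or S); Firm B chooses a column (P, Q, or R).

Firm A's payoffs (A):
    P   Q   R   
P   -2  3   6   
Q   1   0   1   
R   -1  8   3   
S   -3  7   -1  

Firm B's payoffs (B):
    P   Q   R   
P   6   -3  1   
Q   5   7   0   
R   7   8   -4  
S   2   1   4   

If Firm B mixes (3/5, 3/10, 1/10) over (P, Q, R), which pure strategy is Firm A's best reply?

Compute Firm A's expected payoff from each pure strategy against the given mix.
P: (3/5)·(-2) + (3/10)·3 + (1/10)·6 = 3/10
Q: (3/5)·1 + (3/10)·0 + (1/10)·1 = 7/10
R: (3/5)·(-1) + (3/10)·8 + (1/10)·3 = 21/10
S: (3/5)·(-3) + (3/10)·7 + (1/10)·(-1) = 1/5
Highest expected payoff is 21/10, from R.

R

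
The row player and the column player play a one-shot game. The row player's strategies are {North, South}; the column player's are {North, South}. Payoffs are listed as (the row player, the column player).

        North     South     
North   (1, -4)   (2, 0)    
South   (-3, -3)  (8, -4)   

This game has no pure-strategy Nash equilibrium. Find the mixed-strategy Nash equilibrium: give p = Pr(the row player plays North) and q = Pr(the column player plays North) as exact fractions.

p = 1/5, q = 3/5

Each player's mixing probability is pinned down by making the *other* player indifferent.
The column player indifferent between North and South: p·(-4) + (1−p)·(-3) = p·0 + (1−p)·(-4) ⟹ (-3) + (-1)p = (-4) + 4p ⟹ p = 1/5.
The row player indifferent between North and South: q·1 + (1−q)·2 = q·(-3) + (1−q)·8 ⟹ 2 + (-1)q = 8 + (-11)q ⟹ q = 3/5.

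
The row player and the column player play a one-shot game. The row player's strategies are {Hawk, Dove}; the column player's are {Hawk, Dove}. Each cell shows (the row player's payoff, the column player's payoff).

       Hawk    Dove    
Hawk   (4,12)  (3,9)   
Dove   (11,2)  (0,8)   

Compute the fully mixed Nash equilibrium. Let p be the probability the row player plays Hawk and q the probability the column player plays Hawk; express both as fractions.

p = 2/3, q = 3/10

Each player's mixing probability is pinned down by making the *other* player indifferent.
The column player indifferent between Hawk and Dove: p·12 + (1−p)·2 = p·9 + (1−p)·8 ⟹ 2 + 10p = 8 + 1p ⟹ p = 2/3.
The row player indifferent between Hawk and Dove: q·4 + (1−q)·3 = q·11 + (1−q)·0 ⟹ 3 + 1q = 0 + 11q ⟹ q = 3/10.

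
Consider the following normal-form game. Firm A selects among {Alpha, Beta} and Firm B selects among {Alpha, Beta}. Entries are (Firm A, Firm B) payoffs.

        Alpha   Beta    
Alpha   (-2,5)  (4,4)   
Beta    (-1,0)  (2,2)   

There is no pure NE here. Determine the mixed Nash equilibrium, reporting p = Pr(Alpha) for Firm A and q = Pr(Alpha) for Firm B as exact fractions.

p = 2/3, q = 2/3

In a mixed NE each player is indifferent between their pure strategies, so the opponent's mix sets the indifference.
Firm B indifferent between Alpha and Beta: p·5 + (1−p)·0 = p·4 + (1−p)·2 ⟹ 0 + 5p = 2 + 2p ⟹ p = 2/3.
Firm A indifferent between Alpha and Beta: q·(-2) + (1−q)·4 = q·(-1) + (1−q)·2 ⟹ 4 + (-6)q = 2 + (-3)q ⟹ q = 2/3.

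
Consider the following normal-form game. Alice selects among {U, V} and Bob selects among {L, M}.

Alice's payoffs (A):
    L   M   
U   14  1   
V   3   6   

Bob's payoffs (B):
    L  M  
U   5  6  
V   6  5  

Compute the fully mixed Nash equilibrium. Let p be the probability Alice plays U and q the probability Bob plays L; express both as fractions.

Each player's mixing probability is pinned down by making the *other* player indifferent.
Bob indifferent between L and M: p·5 + (1−p)·6 = p·6 + (1−p)·5 ⟹ 6 + (-1)p = 5 + 1p ⟹ p = 1/2.
Alice indifferent between U and V: q·14 + (1−q)·1 = q·3 + (1−q)·6 ⟹ 1 + 13q = 6 + (-3)q ⟹ q = 5/16.

p = 1/2, q = 5/16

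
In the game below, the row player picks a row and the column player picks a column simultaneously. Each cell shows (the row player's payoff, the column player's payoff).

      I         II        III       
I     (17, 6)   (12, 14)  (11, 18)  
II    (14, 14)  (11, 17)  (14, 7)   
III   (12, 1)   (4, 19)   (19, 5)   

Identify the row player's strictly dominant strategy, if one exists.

None

A strategy is strictly dominant if it gives the row player a strictly higher payoff than every other strategy, against every choice by the opponent.
I is not dominant: against III, II gives 14 > 11.
II is not dominant: against I, I gives 17 > 14.
III is not dominant: against I, I gives 17 > 12.
No single strategy is best against every opponent action.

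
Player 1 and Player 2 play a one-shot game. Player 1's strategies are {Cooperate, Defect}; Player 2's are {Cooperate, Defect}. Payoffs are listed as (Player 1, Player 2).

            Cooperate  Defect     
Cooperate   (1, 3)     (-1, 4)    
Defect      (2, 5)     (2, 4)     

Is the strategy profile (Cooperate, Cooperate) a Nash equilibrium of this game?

Holding Player 2 at Cooperate: Player 1 gets 1 from Cooperate but could get 2 by switching to Defect. Player 1 has a profitable deviation.

No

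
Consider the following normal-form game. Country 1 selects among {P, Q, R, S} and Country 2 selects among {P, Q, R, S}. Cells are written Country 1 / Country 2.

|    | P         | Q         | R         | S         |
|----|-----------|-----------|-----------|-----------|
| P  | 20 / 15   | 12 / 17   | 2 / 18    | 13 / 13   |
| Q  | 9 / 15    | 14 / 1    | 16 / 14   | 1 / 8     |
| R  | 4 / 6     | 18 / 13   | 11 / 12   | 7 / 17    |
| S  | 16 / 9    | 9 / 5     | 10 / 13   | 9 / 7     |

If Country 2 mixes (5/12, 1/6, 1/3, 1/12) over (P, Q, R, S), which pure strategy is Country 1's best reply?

S

Compute Country 1's expected payoff from each pure strategy against the given mix.
P: (5/12)·20 + (1/6)·12 + (1/3)·2 + (1/12)·13 = 145/12
Q: (5/12)·9 + (1/6)·14 + (1/3)·16 + (1/12)·1 = 23/2
R: (5/12)·4 + (1/6)·18 + (1/3)·11 + (1/12)·7 = 107/12
S: (5/12)·16 + (1/6)·9 + (1/3)·10 + (1/12)·9 = 49/4
Highest expected payoff is 49/4, from S.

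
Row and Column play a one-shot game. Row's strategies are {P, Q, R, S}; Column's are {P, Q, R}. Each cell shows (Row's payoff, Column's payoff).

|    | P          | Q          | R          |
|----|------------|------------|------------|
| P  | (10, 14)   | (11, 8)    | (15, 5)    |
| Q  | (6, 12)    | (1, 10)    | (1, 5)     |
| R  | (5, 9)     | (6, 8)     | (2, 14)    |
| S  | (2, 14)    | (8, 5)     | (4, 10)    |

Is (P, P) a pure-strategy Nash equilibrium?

Holding Column at P: Row gets 10 from P, versus 6 from Q, 5 from R, 2 from S. No profitable deviation for Row.
Holding Row at P: Column gets 14 from P, versus 8 from Q, 5 from R. No profitable deviation for Column either.

Yes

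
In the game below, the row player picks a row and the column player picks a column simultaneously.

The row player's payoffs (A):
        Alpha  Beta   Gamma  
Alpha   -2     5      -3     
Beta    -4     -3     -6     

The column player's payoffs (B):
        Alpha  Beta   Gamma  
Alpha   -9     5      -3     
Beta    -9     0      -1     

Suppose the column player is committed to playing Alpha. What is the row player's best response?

Alpha

With the column player fixed at Alpha, the row player's payoffs are: Alpha → -2, Beta → -4.
The maximum is -2, achieved by Alpha.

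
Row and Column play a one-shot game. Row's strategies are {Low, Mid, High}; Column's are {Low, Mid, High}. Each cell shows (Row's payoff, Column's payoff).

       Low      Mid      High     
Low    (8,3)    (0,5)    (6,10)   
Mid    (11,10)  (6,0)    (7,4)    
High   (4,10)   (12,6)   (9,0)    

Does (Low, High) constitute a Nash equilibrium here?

Holding Column at High: Row gets 6 from Low but could get 9 by switching to High. Row has a profitable deviation.

No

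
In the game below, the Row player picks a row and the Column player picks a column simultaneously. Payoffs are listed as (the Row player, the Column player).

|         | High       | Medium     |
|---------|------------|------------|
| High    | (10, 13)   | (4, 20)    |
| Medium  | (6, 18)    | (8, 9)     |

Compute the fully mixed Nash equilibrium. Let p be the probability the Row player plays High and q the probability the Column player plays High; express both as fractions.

In a mixed NE each player is indifferent between their pure strategies, so the opponent's mix sets the indifference.
The Column player indifferent between High and Medium: p·13 + (1−p)·18 = p·20 + (1−p)·9 ⟹ 18 + (-5)p = 9 + 11p ⟹ p = 9/16.
The Row player indifferent between High and Medium: q·10 + (1−q)·4 = q·6 + (1−q)·8 ⟹ 4 + 6q = 8 + (-2)q ⟹ q = 1/2.

p = 9/16, q = 1/2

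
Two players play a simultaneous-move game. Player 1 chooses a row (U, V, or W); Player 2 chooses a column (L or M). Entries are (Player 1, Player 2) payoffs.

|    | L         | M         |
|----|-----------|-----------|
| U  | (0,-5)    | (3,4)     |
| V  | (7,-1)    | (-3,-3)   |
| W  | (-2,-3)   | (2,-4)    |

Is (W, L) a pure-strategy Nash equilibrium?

Holding Player 2 at L: Player 1 gets -2 from W but could get 7 by switching to V. Player 1 has a profitable deviation.

No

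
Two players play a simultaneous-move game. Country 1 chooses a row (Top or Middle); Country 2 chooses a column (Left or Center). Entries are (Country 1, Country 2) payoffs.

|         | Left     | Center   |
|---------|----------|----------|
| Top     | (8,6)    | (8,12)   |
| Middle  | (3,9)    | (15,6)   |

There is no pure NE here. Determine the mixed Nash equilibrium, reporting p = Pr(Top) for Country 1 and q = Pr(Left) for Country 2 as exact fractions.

In a mixed NE each player is indifferent between their pure strategies, so the opponent's mix sets the indifference.
Country 2 indifferent between Left and Center: p·6 + (1−p)·9 = p·12 + (1−p)·6 ⟹ 9 + (-3)p = 6 + 6p ⟹ p = 1/3.
Country 1 indifferent between Top and Middle: q·8 + (1−q)·8 = q·3 + (1−q)·15 ⟹ 8 + 0q = 15 + (-12)q ⟹ q = 7/12.

p = 1/3, q = 7/12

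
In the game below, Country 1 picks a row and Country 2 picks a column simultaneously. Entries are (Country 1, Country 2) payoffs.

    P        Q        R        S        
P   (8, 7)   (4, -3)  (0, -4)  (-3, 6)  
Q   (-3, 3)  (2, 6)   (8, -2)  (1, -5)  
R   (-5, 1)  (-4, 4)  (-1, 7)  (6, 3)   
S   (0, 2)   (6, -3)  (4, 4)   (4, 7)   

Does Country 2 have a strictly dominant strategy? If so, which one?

None

Check whether one of Country 2's strategies beats all alternatives regardless of what the opponent does.
P is not dominant: against Q, Q gives 6 > 3.
Q is not dominant: against P, P gives 7 > -3.
R is not dominant: against P, P gives 7 > -4.
S is not dominant: against P, P gives 7 > 6.
No single strategy is best against every opponent action.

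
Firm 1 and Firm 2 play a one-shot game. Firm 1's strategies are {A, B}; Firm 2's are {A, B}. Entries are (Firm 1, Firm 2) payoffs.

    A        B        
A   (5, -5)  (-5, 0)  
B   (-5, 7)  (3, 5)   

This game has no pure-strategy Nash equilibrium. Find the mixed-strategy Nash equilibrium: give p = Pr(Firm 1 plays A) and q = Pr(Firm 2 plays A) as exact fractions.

Each player's mixing probability is pinned down by making the *other* player indifferent.
Firm 2 indifferent between A and B: p·(-5) + (1−p)·7 = p·0 + (1−p)·5 ⟹ 7 + (-12)p = 5 + (-5)p ⟹ p = 2/7.
Firm 1 indifferent between A and B: q·5 + (1−q)·(-5) = q·(-5) + (1−q)·3 ⟹ (-5) + 10q = 3 + (-8)q ⟹ q = 4/9.

p = 2/7, q = 4/9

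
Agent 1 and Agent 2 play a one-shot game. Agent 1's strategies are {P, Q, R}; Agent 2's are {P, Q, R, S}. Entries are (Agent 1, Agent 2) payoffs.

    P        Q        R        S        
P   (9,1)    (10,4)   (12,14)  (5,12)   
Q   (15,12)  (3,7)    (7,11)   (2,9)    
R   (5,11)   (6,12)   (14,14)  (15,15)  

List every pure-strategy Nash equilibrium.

(Q, P) and (R, S)

Find each player's best response to every opponent strategy; NE are the intersections.
Agent 1's best responses — vs P: Q (payoff 15); vs Q: P (payoff 10); vs R: R (payoff 14); vs S: R (payoff 15).
Agent 2's best responses — vs P: R (payoff 14); vs Q: P (payoff 12); vs R: S (payoff 15).
Mutual best responses occur at (Q, P) and (R, S); at each, neither player gains by switching.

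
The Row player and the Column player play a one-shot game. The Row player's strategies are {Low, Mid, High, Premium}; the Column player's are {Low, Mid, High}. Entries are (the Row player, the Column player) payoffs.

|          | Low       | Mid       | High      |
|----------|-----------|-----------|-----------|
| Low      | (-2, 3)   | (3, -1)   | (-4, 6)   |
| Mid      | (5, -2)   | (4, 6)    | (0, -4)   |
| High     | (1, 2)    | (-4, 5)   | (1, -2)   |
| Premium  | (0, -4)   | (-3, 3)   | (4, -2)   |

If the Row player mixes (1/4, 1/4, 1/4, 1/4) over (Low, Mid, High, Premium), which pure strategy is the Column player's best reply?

Mid

The Column player's best reply maximizes expected payoff against the mix.
Low: (1/4)·3 + (1/4)·(-2) + (1/4)·2 + (1/4)·(-4) = -1/4
Mid: (1/4)·(-1) + (1/4)·6 + (1/4)·5 + (1/4)·3 = 13/4
High: (1/4)·6 + (1/4)·(-4) + (1/4)·(-2) + (1/4)·(-2) = -1/2
Highest expected payoff is 13/4, from Mid.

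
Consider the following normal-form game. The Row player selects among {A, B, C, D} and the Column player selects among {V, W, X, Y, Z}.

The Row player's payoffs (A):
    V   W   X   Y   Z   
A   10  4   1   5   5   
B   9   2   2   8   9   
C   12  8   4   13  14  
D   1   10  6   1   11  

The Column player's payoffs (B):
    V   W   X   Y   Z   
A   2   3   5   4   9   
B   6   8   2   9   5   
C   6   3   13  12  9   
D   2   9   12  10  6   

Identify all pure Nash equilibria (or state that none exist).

A profile is a Nash equilibrium when each player is best-responding to the other.
The Row player's best responses — vs V: C (payoff 12); vs W: D (payoff 10); vs X: D (payoff 6); vs Y: C (payoff 13); vs Z: C (payoff 14).
The Column player's best responses — vs A: Z (payoff 9); vs B: Y (payoff 9); vs C: X (payoff 13); vs D: X (payoff 12).
The only mutual best response is (D, X); neither player gains by switching there.

(D, X)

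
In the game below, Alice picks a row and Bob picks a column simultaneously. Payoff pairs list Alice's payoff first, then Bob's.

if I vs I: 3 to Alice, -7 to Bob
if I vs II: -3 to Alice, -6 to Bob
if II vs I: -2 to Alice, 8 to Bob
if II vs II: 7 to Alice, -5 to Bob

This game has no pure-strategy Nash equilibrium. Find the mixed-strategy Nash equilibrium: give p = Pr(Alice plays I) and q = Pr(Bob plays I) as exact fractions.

p = 13/14, q = 2/3

In a mixed NE each player is indifferent between their pure strategies, so the opponent's mix sets the indifference.
Bob indifferent between I and II: p·(-7) + (1−p)·8 = p·(-6) + (1−p)·(-5) ⟹ 8 + (-15)p = (-5) + (-1)p ⟹ p = 13/14.
Alice indifferent between I and II: q·3 + (1−q)·(-3) = q·(-2) + (1−q)·7 ⟹ (-3) + 6q = 7 + (-9)q ⟹ q = 2/3.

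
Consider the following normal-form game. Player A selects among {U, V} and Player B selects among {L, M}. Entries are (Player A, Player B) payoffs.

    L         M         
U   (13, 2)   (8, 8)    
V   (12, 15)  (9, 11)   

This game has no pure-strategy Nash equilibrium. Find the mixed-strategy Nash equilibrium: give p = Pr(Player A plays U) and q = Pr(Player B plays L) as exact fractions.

p = 2/5, q = 1/2

Each player's mixing probability is pinned down by making the *other* player indifferent.
Player B indifferent between L and M: p·2 + (1−p)·15 = p·8 + (1−p)·11 ⟹ 15 + (-13)p = 11 + (-3)p ⟹ p = 2/5.
Player A indifferent between U and V: q·13 + (1−q)·8 = q·12 + (1−q)·9 ⟹ 8 + 5q = 9 + 3q ⟹ q = 1/2.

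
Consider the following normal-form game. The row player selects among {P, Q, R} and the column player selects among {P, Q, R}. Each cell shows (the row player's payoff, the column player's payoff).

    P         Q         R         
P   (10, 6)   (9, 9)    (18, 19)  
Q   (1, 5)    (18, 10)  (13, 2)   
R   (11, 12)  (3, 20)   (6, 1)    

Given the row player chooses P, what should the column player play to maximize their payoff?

R

With the row player fixed at P, the column player's payoffs are: P → 6, Q → 9, R → 19.
The maximum is 19, achieved by R.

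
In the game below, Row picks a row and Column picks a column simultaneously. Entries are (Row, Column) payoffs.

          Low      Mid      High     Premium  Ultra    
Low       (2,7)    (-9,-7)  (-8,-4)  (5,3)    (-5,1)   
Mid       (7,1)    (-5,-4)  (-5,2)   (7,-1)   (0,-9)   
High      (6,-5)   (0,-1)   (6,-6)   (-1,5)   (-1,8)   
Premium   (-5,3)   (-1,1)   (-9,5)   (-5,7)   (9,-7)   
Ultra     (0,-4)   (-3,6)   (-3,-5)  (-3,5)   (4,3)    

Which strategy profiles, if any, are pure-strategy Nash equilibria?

There is no pure-strategy Nash equilibrium

Find each player's best response to every opponent strategy; NE are the intersections.
Row's best responses — vs Low: Mid (payoff 7); vs Mid: High (payoff 0); vs High: High (payoff 6); vs Premium: Mid (payoff 7); vs Ultra: Premium (payoff 9).
Column's best responses — vs Low: Low (payoff 7); vs Mid: High (payoff 2); vs High: Ultra (payoff 8); vs Premium: Premium (payoff 7); vs Ultra: Mid (payoff 6).
No cell has both players best-responding. For instance, Row's best reply to Mid is High, but against High Column prefers Ultra over Mid.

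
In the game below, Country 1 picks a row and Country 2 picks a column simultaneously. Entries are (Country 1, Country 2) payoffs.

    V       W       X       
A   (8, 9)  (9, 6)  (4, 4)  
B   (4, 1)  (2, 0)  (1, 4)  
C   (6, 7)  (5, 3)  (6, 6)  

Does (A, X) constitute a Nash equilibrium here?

No

Holding Country 2 at X: Country 1 gets 4 from A but could get 6 by switching to C. Country 1 has a profitable deviation.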